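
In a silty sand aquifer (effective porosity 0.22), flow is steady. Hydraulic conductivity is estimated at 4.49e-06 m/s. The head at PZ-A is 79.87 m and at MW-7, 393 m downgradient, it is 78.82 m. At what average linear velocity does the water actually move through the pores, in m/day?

Convert K: 4.49e-06 m/s × 86400 = 0.3879 m/day.
Hydraulic gradient i = (79.87 − 78.82) / 393 = 1.05 / 393 = 0.002672.
Darcy flux q = K · i = 0.3879 × 0.002672 = 0.001036 m/day.
Seepage velocity v = q / n_e = 0.001036 / 0.22 = 0.004711 m/day.

0.00471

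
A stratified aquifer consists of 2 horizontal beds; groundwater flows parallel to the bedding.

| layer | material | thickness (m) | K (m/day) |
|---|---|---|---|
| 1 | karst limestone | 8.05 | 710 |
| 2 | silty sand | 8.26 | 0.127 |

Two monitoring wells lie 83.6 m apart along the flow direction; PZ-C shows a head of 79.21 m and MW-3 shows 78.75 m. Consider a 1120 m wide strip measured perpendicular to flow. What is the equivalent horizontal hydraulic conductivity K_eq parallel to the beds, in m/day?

Flow is parallel to layering, so each bed carries its own Darcy discharge and the transmissivities add.
Σ(K_i·b_i) = 710×8.05 + 0.127×8.26 = 5717 m²/day.
Total thickness b = 16.31 m, so K_eq = Σ(K_i·b_i)/b = 350.5 m/day.

350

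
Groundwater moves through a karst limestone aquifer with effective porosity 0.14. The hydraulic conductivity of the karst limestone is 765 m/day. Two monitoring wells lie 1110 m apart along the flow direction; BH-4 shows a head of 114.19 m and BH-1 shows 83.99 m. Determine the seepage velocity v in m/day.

Hydraulic gradient i = (114.19 − 83.99) / 1110 = 30.2 / 1110 = 0.02721.
Darcy flux q = K · i = 765.0 × 0.02721 = 20.81 m/day.
Seepage velocity v = q / n_e = 20.81 / 0.14 = 148.7 m/day.

149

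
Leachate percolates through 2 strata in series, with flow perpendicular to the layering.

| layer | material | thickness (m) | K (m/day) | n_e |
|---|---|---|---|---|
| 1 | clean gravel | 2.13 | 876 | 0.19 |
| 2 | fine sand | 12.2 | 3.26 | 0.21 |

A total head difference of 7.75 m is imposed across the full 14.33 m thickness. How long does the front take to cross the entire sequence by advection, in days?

1.43

With flow normal to the layers, continuity requires the same specific discharge q through every layer.
Σ(b_i/K_i) = 2.13/876 + 12.2/3.26 = 3.745 d.
q = Δh / Σ(b_i/K_i) = 7.75 / 3.745 = 2.070 m/day.
In each layer the seepage velocity is v_i = q/n_i, so the layer transit time is t_i = b_i·n_i / q:
  layer 1 (clean gravel): t_1 = 2.13 × 0.19 / 2.070 = 0.1955 d
  layer 2 (fine sand): t_2 = 12.2 × 0.21 / 2.070 = 1.238 d
Total t = Σ t_i = 1.433 days.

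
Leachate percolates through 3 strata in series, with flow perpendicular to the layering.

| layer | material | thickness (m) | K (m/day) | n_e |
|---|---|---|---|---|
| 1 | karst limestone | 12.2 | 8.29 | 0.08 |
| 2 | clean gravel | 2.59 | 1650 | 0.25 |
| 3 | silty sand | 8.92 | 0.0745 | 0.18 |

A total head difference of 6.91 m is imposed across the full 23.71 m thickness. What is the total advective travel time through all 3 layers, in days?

56.6

With flow normal to the layers, continuity requires the same specific discharge q through every layer.
Σ(b_i/K_i) = 12.2/8.29 + 2.59/1650 + 8.92/0.0745 = 121.2 d.
q = Δh / Σ(b_i/K_i) = 6.91 / 121.2 = 0.05701 m/day.
In each layer the seepage velocity is v_i = q/n_i, so the layer transit time is t_i = b_i·n_i / q:
  layer 1 (karst limestone): t_1 = 12.2 × 0.08 / 0.05701 = 17.12 d
  layer 2 (clean gravel): t_2 = 2.59 × 0.25 / 0.05701 = 11.36 d
  layer 3 (silty sand): t_3 = 8.92 × 0.18 / 0.05701 = 28.16 d
Total t = Σ t_i = 56.64 days.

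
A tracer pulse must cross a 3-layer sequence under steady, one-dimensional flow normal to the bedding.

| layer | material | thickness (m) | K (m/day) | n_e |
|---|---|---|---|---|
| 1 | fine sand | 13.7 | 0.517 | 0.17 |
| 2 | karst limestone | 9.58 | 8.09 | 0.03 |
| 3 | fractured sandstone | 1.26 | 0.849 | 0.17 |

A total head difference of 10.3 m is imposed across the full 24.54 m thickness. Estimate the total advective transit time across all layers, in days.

8.02

With flow normal to the layers, continuity requires the same specific discharge q through every layer.
Σ(b_i/K_i) = 13.7/0.517 + 9.58/8.09 + 1.26/0.849 = 29.17 d.
q = Δh / Σ(b_i/K_i) = 10.3 / 29.17 = 0.3531 m/day.
In each layer the seepage velocity is v_i = q/n_i, so the layer transit time is t_i = b_i·n_i / q:
  layer 1 (fine sand): t_1 = 13.7 × 0.17 / 0.3531 = 6.595 d
  layer 2 (karst limestone): t_2 = 9.58 × 0.03 / 0.3531 = 0.8139 d
  layer 3 (fractured sandstone): t_3 = 1.26 × 0.17 / 0.3531 = 0.6066 d
Total t = Σ t_i = 8.016 days.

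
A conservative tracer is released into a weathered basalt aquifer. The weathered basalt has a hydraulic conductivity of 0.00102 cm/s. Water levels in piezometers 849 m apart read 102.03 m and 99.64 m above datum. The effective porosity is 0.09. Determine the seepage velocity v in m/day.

Convert K: 0.00102 cm/s × 864 = 0.8813 m/day.
Hydraulic gradient i = (102.03 − 99.64) / 849 = 2.39 / 849 = 0.002815.
Darcy flux q = K · i = 0.8813 × 0.002815 = 0.002481 m/day.
Seepage velocity v = q / n_e = 0.002481 / 0.09 = 0.02757 m/day.

0.0276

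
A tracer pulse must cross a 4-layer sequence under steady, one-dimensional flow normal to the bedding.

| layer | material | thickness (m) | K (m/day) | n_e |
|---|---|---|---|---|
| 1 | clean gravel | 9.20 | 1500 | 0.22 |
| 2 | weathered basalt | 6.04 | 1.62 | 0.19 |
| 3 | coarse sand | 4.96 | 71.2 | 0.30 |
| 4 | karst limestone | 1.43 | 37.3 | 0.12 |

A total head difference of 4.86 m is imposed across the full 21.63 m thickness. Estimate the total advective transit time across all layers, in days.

3.82

With flow normal to the layers, continuity requires the same specific discharge q through every layer.
Σ(b_i/K_i) = 9.20/1500 + 6.04/1.62 + 4.96/71.2 + 1.43/37.3 = 3.843 d.
q = Δh / Σ(b_i/K_i) = 4.86 / 3.843 = 1.265 m/day.
In each layer the seepage velocity is v_i = q/n_i, so the layer transit time is t_i = b_i·n_i / q:
  layer 1 (clean gravel): t_1 = 9.20 × 0.22 / 1.265 = 1.600 d
  layer 2 (weathered basalt): t_2 = 6.04 × 0.19 / 1.265 = 0.9073 d
  layer 3 (coarse sand): t_3 = 4.96 × 0.30 / 1.265 = 1.176 d
  layer 4 (karst limestone): t_4 = 1.43 × 0.12 / 1.265 = 0.1357 d
Total t = Σ t_i = 3.820 days.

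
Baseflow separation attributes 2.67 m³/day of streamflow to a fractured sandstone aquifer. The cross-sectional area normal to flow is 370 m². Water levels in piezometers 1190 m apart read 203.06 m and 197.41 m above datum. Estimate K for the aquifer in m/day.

1.52

Hydraulic gradient i = (203.06 − 197.41) / 1190 = 5.65 / 1190 = 0.004748.
From Q = K·A·i, K = Q / (A·i) = 2.67 / (370.0 × 0.004748) = 1.520 m/day.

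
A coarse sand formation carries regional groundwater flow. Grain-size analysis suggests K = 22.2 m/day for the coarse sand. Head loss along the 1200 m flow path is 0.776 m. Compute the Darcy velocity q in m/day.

0.0144

Hydraulic gradient i = Δh / L = 0.776 / 1200 = 0.0006467.
Specific discharge q = K · i = 22.20 × 0.0006467 = 0.01436 m/day.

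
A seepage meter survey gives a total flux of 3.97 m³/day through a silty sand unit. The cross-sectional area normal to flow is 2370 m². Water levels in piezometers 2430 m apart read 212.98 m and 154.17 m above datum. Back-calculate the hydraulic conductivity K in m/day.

Hydraulic gradient i = (212.98 − 154.17) / 2430 = 58.81 / 2430 = 0.02420.
From Q = K·A·i, K = Q / (A·i) = 3.97 / (2370 × 0.02420) = 0.06921 m/day.

0.0692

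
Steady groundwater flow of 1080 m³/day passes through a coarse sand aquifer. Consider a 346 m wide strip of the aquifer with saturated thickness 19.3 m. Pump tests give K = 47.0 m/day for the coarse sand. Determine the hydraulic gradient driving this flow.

0.00344

Cross-sectional area A = 346 × 19.3 = 6678 m².
From Q = K·A·i, i = Q / (K·A) = 1080 / (47.00 × 6678) = 0.003441.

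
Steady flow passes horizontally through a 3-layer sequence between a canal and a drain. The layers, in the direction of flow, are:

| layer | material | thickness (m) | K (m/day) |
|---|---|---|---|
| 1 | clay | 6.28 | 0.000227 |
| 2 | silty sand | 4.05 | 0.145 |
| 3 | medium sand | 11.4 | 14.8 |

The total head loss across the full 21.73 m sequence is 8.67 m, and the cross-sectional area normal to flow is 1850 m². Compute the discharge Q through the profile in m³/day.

0.579

Flow is perpendicular to layering, so the layers act in series and the equivalent K is the thickness-weighted harmonic mean.
Total thickness L = 6.28 + 4.05 + 11.4 = 21.73 m.
Σ(b_i/K_i) = 6.28/0.000227 + 4.05/0.145 + 11.4/14.8 = 27694 d.
K_eq = L / Σ(b_i/K_i) = 21.73 / 27694 = 0.0007846 m/day.
Q = K_eq · A · (Δh/L) = 0.0007846 × 1850 × (8.67/21.73) = 0.5792 m³/day.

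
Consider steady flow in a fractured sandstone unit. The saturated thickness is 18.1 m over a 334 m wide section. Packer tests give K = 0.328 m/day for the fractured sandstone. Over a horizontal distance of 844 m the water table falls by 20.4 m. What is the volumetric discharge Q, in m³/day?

Cross-sectional area A = 334 × 18.1 = 6045 m².
Hydraulic gradient i = Δh / L = 20.4 / 844 = 0.02417.
Darcy's law: Q = K · A · i = 0.3280 × 6045 × 0.02417 = 47.93 m³/day.

47.9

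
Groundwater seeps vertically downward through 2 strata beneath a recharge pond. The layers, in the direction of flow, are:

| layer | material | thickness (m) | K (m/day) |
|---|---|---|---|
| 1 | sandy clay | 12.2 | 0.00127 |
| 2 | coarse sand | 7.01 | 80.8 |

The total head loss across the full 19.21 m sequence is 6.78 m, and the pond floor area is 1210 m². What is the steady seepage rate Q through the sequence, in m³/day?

0.854

Flow is perpendicular to layering, so the layers act in series and the equivalent K is the thickness-weighted harmonic mean.
Total thickness L = 12.2 + 7.01 = 19.21 m.
Σ(b_i/K_i) = 12.2/0.00127 + 7.01/80.8 = 9606 d.
K_eq = L / Σ(b_i/K_i) = 19.21 / 9606 = 0.002000 m/day.
Q = K_eq · A · (Δh/L) = 0.002000 × 1210 × (6.78/19.21) = 0.8540 m³/day.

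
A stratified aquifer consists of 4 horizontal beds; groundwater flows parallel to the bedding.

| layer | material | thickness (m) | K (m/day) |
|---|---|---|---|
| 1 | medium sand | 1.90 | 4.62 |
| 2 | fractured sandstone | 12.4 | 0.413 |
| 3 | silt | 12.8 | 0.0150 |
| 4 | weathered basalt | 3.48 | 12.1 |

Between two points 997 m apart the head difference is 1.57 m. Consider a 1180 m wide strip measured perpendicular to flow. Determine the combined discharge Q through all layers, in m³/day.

104

Flow is parallel to layering, so each bed carries its own Darcy discharge and the transmissivities add.
Σ(K_i·b_i) = 4.62×1.90 + 0.413×12.4 + 0.0150×12.8 + 12.1×3.48 = 56.20 m²/day.
Hydraulic gradient i = Δh / L = 1.57 / 997 = 0.001575.
Q = Σ(K_i·b_i) · W · i = 56.20 × 1180 × 0.001575 = 104.4 m³/day.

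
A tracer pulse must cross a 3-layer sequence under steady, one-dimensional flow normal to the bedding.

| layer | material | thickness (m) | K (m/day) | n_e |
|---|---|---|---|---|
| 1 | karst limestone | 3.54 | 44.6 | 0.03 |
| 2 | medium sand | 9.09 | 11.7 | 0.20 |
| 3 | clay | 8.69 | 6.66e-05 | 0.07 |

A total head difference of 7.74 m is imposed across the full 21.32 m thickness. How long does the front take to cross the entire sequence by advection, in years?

With flow normal to the layers, continuity requires the same specific discharge q through every layer.
Σ(b_i/K_i) = 3.54/44.6 + 9.09/11.7 + 8.69/6.66e-05 = 1.305e+05 d.
q = Δh / Σ(b_i/K_i) = 7.74 / 1.305e+05 = 5.932e-05 m/day.
In each layer the seepage velocity is v_i = q/n_i, so the layer transit time is t_i = b_i·n_i / q:
  layer 1 (karst limestone): t_1 = 3.54 × 0.03 / 5.932e-05 = 1790 d
  layer 2 (medium sand): t_2 = 9.09 × 0.20 / 5.932e-05 = 30648 d
  layer 3 (clay): t_3 = 8.69 × 0.07 / 5.932e-05 = 10255 d
Total t = Σ t_i = 42693 days = 116.9 years.

117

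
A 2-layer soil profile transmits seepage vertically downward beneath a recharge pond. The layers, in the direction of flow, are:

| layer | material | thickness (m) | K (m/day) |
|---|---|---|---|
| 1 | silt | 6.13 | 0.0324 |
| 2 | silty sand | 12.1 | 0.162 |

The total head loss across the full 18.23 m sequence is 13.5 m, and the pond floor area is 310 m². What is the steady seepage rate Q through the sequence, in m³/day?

15.9

Flow is perpendicular to layering, so the layers act in series and the equivalent K is the thickness-weighted harmonic mean.
Total thickness L = 6.13 + 12.1 = 18.23 m.
Σ(b_i/K_i) = 6.13/0.0324 + 12.1/0.162 = 263.9 d.
K_eq = L / Σ(b_i/K_i) = 18.23 / 263.9 = 0.06908 m/day.
Q = K_eq · A · (Δh/L) = 0.06908 × 310 × (13.5/18.23) = 15.86 m³/day.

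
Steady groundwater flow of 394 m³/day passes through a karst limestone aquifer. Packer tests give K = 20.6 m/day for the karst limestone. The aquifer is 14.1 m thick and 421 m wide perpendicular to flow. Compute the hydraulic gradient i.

Cross-sectional area A = 421 × 14.1 = 5936 m².
From Q = K·A·i, i = Q / (K·A) = 394 / (20.60 × 5936) = 0.003222.

0.00322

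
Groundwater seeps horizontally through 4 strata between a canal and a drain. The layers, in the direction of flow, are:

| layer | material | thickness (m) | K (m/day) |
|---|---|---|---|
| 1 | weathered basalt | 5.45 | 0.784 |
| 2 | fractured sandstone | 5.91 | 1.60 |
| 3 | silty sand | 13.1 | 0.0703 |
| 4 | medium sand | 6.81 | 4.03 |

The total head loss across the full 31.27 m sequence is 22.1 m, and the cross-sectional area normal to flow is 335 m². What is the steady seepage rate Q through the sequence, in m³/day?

Flow is perpendicular to layering, so the layers act in series and the equivalent K is the thickness-weighted harmonic mean.
Total thickness L = 5.45 + 5.91 + 13.1 + 6.81 = 31.27 m.
Σ(b_i/K_i) = 5.45/0.784 + 5.91/1.60 + 13.1/0.0703 + 6.81/4.03 = 198.7 d.
K_eq = L / Σ(b_i/K_i) = 31.27 / 198.7 = 0.1574 m/day.
Q = K_eq · A · (Δh/L) = 0.1574 × 335 × (22.1/31.27) = 37.26 m³/day.

37.3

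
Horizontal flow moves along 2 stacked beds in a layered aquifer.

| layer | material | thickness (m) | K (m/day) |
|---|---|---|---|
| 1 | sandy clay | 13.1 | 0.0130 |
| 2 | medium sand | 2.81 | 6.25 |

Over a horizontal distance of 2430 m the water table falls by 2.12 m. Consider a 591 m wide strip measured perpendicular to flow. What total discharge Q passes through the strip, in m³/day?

9.14

Flow is parallel to layering, so each bed carries its own Darcy discharge and the transmissivities add.
Σ(K_i·b_i) = 0.0130×13.1 + 6.25×2.81 = 17.73 m²/day.
Hydraulic gradient i = Δh / L = 2.12 / 2430 = 0.0008724.
Q = Σ(K_i·b_i) · W · i = 17.73 × 591 × 0.0008724 = 9.143 m³/day.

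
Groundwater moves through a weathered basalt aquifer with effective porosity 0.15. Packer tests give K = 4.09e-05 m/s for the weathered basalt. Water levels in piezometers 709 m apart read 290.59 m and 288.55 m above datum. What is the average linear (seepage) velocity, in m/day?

Convert K: 4.09e-05 m/s × 86400 = 3.534 m/day.
Hydraulic gradient i = (290.59 − 288.55) / 709 = 2.04 / 709 = 0.002877.
Darcy flux q = K · i = 3.534 × 0.002877 = 0.01017 m/day.
Seepage velocity v = q / n_e = 0.01017 / 0.15 = 0.06778 m/day.

0.0678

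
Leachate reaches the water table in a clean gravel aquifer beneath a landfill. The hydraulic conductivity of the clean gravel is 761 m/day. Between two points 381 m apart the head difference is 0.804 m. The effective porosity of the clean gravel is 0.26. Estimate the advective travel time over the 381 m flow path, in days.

61.7

Hydraulic gradient i = Δh / L = 0.804 / 381 = 0.002110.
Darcy flux q = K · i = 761.0 × 0.002110 = 1.606 m/day.
Seepage velocity v = q / n_e = 1.606 / 0.26 = 6.176 m/day.
Travel time t = L / v = 381 / 6.176 = 61.69 days.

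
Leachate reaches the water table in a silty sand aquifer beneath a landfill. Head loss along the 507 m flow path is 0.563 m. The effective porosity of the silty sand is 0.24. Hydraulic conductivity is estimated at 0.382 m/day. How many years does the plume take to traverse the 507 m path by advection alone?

785

Hydraulic gradient i = Δh / L = 0.563 / 507 = 0.001110.
Darcy flux q = K · i = 0.3820 × 0.001110 = 0.0004242 m/day.
Seepage velocity v = q / n_e = 0.0004242 / 0.24 = 0.001767 m/day.
Travel time t = L / v = 507 / 0.001767 = 2.869e+05 days = 785.4 years.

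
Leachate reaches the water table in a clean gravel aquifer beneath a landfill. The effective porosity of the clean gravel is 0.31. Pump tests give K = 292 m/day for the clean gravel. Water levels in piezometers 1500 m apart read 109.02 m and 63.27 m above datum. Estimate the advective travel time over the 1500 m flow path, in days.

52.2

Hydraulic gradient i = (109.02 − 63.27) / 1500 = 45.75 / 1500 = 0.03050.
Darcy flux q = K · i = 292.0 × 0.03050 = 8.906 m/day.
Seepage velocity v = q / n_e = 8.906 / 0.31 = 28.73 m/day.
Travel time t = L / v = 1500 / 28.73 = 52.21 days.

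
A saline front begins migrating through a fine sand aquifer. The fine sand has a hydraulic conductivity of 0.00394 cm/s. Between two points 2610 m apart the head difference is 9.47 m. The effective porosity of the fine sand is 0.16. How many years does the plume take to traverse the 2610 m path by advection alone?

92.6

Convert K: 0.00394 cm/s × 864 = 3.404 m/day.
Hydraulic gradient i = Δh / L = 9.47 / 2610 = 0.003628.
Darcy flux q = K · i = 3.404 × 0.003628 = 0.01235 m/day.
Seepage velocity v = q / n_e = 0.01235 / 0.16 = 0.07720 m/day.
Travel time t = L / v = 2610 / 0.07720 = 33810 days = 92.57 years.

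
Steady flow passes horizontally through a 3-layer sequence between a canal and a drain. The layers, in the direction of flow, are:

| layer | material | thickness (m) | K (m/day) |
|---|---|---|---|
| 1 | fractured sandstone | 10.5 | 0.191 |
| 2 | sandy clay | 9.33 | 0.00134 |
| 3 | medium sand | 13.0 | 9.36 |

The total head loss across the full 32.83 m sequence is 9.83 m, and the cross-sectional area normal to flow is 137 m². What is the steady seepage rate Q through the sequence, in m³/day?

0.192

Flow is perpendicular to layering, so the layers act in series and the equivalent K is the thickness-weighted harmonic mean.
Total thickness L = 10.5 + 9.33 + 13.0 = 32.83 m.
Σ(b_i/K_i) = 10.5/0.191 + 9.33/0.00134 + 13.0/9.36 = 7019 d.
K_eq = L / Σ(b_i/K_i) = 32.83 / 7019 = 0.004677 m/day.
Q = K_eq · A · (Δh/L) = 0.004677 × 137 × (9.83/32.83) = 0.1919 m³/day.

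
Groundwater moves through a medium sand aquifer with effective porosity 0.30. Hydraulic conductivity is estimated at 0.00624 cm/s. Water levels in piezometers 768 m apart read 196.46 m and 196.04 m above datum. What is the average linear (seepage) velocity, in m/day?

Convert K: 0.00624 cm/s × 864 = 5.391 m/day.
Hydraulic gradient i = (196.46 − 196.04) / 768 = 0.42 / 768 = 0.0005469.
Darcy flux q = K · i = 5.391 × 0.0005469 = 0.002948 m/day.
Seepage velocity v = q / n_e = 0.002948 / 0.30 = 0.009828 m/day.

0.00983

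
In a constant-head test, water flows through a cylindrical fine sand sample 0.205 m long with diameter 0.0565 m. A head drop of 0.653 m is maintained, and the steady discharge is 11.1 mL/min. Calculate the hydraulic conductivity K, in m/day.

Cross-sectional area A = π·(d/2)² = π × (0.0565/2)² = 0.002507 m².
Convert discharge: 11.1 mL/min = 1.850e-07 m³/s.
Darcy's law rearranged: K = Q·L / (A·Δh) = 1.850e-07 × 0.205 / (0.002507 × 0.653) = 2.316e-05 m/s = 2.001 m/day.

2.00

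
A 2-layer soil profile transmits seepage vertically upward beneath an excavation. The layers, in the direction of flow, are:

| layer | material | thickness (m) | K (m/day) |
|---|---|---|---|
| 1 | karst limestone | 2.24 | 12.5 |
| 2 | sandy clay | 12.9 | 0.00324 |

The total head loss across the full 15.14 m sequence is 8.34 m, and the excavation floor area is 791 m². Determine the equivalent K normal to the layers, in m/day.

Flow is perpendicular to layering, so the layers act in series and the equivalent K is the thickness-weighted harmonic mean.
Total thickness L = 2.24 + 12.9 = 15.14 m.
Σ(b_i/K_i) = 2.24/12.5 + 12.9/0.00324 = 3982 d.
K_eq = L / Σ(b_i/K_i) = 15.14 / 3982 = 0.003802 m/day.

0.00380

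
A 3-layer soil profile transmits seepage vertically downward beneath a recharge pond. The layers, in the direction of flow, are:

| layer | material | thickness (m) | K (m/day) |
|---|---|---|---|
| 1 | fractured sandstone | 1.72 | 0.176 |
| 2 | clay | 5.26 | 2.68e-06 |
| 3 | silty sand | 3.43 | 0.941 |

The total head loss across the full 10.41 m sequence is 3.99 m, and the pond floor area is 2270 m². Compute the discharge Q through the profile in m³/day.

0.00461

Flow is perpendicular to layering, so the layers act in series and the equivalent K is the thickness-weighted harmonic mean.
Total thickness L = 1.72 + 5.26 + 3.43 = 10.41 m.
Σ(b_i/K_i) = 1.72/0.176 + 5.26/2.68e-06 + 3.43/0.941 = 1.963e+06 d.
K_eq = L / Σ(b_i/K_i) = 10.41 / 1.963e+06 = 5.304e-06 m/day.
Q = K_eq · A · (Δh/L) = 5.304e-06 × 2270 × (3.99/10.41) = 0.004615 m³/day.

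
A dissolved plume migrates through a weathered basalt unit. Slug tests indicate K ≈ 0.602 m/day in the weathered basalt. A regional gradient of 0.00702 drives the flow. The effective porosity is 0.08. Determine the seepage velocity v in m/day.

Hydraulic gradient i = 0.00702.
Darcy flux q = K · i = 0.6020 × 0.007020 = 0.004226 m/day.
Seepage velocity v = q / n_e = 0.004226 / 0.08 = 0.05283 m/day.

0.0528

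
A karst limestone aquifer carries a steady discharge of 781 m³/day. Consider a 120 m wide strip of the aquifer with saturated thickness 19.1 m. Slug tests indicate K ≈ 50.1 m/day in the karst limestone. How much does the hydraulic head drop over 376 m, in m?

2.56

Cross-sectional area A = 120 × 19.1 = 2292 m².
From Q = K·A·i, i = Q / (K·A) = 781 / (50.10 × 2292) = 0.006801.
Head loss Δh = i · L = 0.006801 × 376 = 2.557 m.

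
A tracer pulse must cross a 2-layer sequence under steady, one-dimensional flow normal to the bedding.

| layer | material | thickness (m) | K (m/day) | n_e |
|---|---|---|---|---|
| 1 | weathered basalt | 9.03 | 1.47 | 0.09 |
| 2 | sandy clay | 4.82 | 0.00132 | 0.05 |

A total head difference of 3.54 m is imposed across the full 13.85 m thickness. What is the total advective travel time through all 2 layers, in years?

With flow normal to the layers, continuity requires the same specific discharge q through every layer.
Σ(b_i/K_i) = 9.03/1.47 + 4.82/0.00132 = 3658 d.
q = Δh / Σ(b_i/K_i) = 3.54 / 3658 = 0.0009678 m/day.
In each layer the seepage velocity is v_i = q/n_i, so the layer transit time is t_i = b_i·n_i / q:
  layer 1 (weathered basalt): t_1 = 9.03 × 0.09 / 0.0009678 = 839.7 d
  layer 2 (sandy clay): t_2 = 4.82 × 0.05 / 0.0009678 = 249.0 d
Total t = Σ t_i = 1089 days = 2.981 years.

2.98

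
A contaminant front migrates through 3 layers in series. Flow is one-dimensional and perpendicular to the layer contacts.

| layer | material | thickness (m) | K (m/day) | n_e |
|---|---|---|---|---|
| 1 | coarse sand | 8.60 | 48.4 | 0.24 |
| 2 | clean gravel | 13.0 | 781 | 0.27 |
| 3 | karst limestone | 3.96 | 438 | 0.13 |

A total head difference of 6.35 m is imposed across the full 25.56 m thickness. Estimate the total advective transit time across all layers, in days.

With flow normal to the layers, continuity requires the same specific discharge q through every layer.
Σ(b_i/K_i) = 8.60/48.4 + 13.0/781 + 3.96/438 = 0.2034 d.
q = Δh / Σ(b_i/K_i) = 6.35 / 0.2034 = 31.22 m/day.
In each layer the seepage velocity is v_i = q/n_i, so the layer transit time is t_i = b_i·n_i / q:
  layer 1 (coarse sand): t_1 = 8.60 × 0.24 / 31.22 = 0.06610 d
  layer 2 (clean gravel): t_2 = 13.0 × 0.27 / 31.22 = 0.1124 d
  layer 3 (karst limestone): t_3 = 3.96 × 0.13 / 31.22 = 0.01649 d
Total t = Σ t_i = 0.1950 days.

0.195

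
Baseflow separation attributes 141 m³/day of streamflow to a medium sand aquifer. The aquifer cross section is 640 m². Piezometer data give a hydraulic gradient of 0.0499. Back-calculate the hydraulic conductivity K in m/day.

4.42

Hydraulic gradient i = 0.0499.
From Q = K·A·i, K = Q / (A·i) = 141 / (640.0 × 0.04990) = 4.415 m/day.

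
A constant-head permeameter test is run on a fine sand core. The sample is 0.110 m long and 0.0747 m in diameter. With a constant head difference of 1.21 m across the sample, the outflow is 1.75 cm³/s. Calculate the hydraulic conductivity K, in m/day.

3.14

Cross-sectional area A = π·(d/2)² = π × (0.0747/2)² = 0.004383 m².
Convert discharge: 1.75 cm³/s = 1.750e-06 m³/s.
Darcy's law rearranged: K = Q·L / (A·Δh) = 1.750e-06 × 0.110 / (0.004383 × 1.21) = 3.630e-05 m/s = 3.136 m/day.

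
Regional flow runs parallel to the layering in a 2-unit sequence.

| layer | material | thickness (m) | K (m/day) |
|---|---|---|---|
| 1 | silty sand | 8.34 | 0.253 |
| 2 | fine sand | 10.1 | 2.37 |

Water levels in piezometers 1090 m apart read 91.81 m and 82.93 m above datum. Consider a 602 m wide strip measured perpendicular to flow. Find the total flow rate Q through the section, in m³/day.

Flow is parallel to layering, so each bed carries its own Darcy discharge and the transmissivities add.
Σ(K_i·b_i) = 0.253×8.34 + 2.37×10.1 = 26.05 m²/day.
Hydraulic gradient i = (91.81 − 82.93) / 1090 = 8.88 / 1090 = 0.008147.
Q = Σ(K_i·b_i) · W · i = 26.05 × 602 × 0.008147 = 127.7 m³/day.

128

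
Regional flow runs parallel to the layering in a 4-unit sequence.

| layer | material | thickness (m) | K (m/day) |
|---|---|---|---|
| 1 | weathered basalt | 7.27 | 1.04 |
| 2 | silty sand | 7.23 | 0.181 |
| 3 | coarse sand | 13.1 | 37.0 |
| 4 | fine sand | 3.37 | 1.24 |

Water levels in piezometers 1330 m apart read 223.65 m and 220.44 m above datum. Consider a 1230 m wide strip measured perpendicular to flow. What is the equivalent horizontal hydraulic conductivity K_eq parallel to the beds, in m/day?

16.1

Flow is parallel to layering, so each bed carries its own Darcy discharge and the transmissivities add.
Σ(K_i·b_i) = 1.04×7.27 + 0.181×7.23 + 37.0×13.1 + 1.24×3.37 = 497.7 m²/day.
Total thickness b = 30.97 m, so K_eq = Σ(K_i·b_i)/b = 16.07 m/day.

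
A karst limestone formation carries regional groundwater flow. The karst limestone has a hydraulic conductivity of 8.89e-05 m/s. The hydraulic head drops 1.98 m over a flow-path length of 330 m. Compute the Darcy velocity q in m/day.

Convert K: 8.89e-05 m/s × 86400 = 7.681 m/day.
Hydraulic gradient i = Δh / L = 1.98 / 330 = 0.006000.
Specific discharge q = K · i = 7.681 × 0.006000 = 0.04609 m/day.

0.0461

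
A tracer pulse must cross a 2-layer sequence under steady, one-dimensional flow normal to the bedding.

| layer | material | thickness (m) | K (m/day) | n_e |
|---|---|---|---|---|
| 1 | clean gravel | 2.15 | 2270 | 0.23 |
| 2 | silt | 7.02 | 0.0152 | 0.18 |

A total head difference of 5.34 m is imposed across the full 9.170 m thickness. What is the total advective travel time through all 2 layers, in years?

0.416

With flow normal to the layers, continuity requires the same specific discharge q through every layer.
Σ(b_i/K_i) = 2.15/2270 + 7.02/0.0152 = 461.8 d.
q = Δh / Σ(b_i/K_i) = 5.34 / 461.8 = 0.01156 m/day.
In each layer the seepage velocity is v_i = q/n_i, so the layer transit time is t_i = b_i·n_i / q:
  layer 1 (clean gravel): t_1 = 2.15 × 0.23 / 0.01156 = 42.77 d
  layer 2 (silt): t_2 = 7.02 × 0.18 / 0.01156 = 109.3 d
Total t = Σ t_i = 152.1 days = 0.4163 years.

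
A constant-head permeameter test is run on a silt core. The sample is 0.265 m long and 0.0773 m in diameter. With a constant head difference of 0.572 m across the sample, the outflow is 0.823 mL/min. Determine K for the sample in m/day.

Cross-sectional area A = π·(d/2)² = π × (0.0773/2)² = 0.004693 m².
Convert discharge: 0.823 mL/min = 1.372e-08 m³/s.
Darcy's law rearranged: K = Q·L / (A·Δh) = 1.372e-08 × 0.265 / (0.004693 × 0.572) = 1.354e-06 m/s = 0.1170 m/day.

0.117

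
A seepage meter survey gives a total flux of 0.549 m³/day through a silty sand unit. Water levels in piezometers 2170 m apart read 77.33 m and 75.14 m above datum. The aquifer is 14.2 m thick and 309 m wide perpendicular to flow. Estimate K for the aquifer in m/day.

Cross-sectional area A = 309 × 14.2 = 4388 m².
Hydraulic gradient i = (77.33 − 75.14) / 2170 = 2.19 / 2170 = 0.001009.
From Q = K·A·i, K = Q / (A·i) = 0.549 / (4388 × 0.001009) = 0.1240 m/day.

0.124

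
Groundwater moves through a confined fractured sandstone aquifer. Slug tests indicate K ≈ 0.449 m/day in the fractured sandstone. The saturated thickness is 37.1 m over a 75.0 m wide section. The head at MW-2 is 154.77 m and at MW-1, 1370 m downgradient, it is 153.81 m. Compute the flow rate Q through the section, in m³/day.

0.875

Cross-sectional area A = 75.0 × 37.1 = 2782 m².
Hydraulic gradient i = (154.77 − 153.81) / 1370 = 0.96 / 1370 = 0.0007007.
Darcy's law: Q = K · A · i = 0.4490 × 2782 × 0.0007007 = 0.8755 m³/day.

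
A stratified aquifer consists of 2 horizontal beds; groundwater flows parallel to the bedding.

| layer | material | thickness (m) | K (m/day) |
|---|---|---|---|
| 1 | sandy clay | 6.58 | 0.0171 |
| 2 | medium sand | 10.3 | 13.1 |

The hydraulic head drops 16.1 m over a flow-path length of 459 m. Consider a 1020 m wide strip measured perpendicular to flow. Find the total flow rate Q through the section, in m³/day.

Flow is parallel to layering, so each bed carries its own Darcy discharge and the transmissivities add.
Σ(K_i·b_i) = 0.0171×6.58 + 13.1×10.3 = 135.0 m²/day.
Hydraulic gradient i = Δh / L = 16.1 / 459 = 0.03508.
Q = Σ(K_i·b_i) · W · i = 135.0 × 1020 × 0.03508 = 4832 m³/day.

4830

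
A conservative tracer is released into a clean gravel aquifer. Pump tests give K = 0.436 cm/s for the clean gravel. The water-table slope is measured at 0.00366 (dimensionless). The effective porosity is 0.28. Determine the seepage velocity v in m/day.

4.92

Convert K: 0.436 cm/s × 864 = 376.7 m/day.
Hydraulic gradient i = 0.00366.
Darcy flux q = K · i = 376.7 × 0.003660 = 1.379 m/day.
Seepage velocity v = q / n_e = 1.379 / 0.28 = 4.924 m/day.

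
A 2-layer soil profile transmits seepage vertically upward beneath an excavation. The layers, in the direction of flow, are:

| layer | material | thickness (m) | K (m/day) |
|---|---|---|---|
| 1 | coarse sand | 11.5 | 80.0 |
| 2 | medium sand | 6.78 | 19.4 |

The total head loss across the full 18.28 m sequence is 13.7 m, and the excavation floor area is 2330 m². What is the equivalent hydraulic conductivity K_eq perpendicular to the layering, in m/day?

Flow is perpendicular to layering, so the layers act in series and the equivalent K is the thickness-weighted harmonic mean.
Total thickness L = 11.5 + 6.78 = 18.28 m.
Σ(b_i/K_i) = 11.5/80.0 + 6.78/19.4 = 0.4932 d.
K_eq = L / Σ(b_i/K_i) = 18.28 / 0.4932 = 37.06 m/day.

37.1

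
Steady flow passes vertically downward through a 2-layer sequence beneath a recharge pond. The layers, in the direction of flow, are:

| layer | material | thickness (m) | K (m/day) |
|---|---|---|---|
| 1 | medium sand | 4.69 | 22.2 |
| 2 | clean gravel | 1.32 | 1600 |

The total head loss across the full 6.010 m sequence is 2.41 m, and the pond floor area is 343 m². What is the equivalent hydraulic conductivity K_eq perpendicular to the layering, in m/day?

28.3

Flow is perpendicular to layering, so the layers act in series and the equivalent K is the thickness-weighted harmonic mean.
Total thickness L = 4.69 + 1.32 = 6.010 m.
Σ(b_i/K_i) = 4.69/22.2 + 1.32/1600 = 0.2121 d.
K_eq = L / Σ(b_i/K_i) = 6.010 / 0.2121 = 28.34 m/day.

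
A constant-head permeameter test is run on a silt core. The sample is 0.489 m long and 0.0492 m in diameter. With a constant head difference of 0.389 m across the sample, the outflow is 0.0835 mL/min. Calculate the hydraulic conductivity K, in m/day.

0.0795

Cross-sectional area A = π·(d/2)² = π × (0.0492/2)² = 0.001901 m².
Convert discharge: 0.0835 mL/min = 1.392e-09 m³/s.
Darcy's law rearranged: K = Q·L / (A·Δh) = 1.392e-09 × 0.489 / (0.001901 × 0.389) = 9.202e-07 m/s = 0.07950 m/day.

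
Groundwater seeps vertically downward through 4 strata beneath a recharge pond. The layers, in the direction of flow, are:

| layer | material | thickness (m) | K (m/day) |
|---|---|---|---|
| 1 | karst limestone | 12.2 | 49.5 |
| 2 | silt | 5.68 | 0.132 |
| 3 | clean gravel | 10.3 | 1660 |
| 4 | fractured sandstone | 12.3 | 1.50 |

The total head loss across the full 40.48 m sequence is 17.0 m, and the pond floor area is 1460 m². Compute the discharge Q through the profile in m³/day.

482

Flow is perpendicular to layering, so the layers act in series and the equivalent K is the thickness-weighted harmonic mean.
Total thickness L = 12.2 + 5.68 + 10.3 + 12.3 = 40.48 m.
Σ(b_i/K_i) = 12.2/49.5 + 5.68/0.132 + 10.3/1660 + 12.3/1.50 = 51.48 d.
K_eq = L / Σ(b_i/K_i) = 40.48 / 51.48 = 0.7863 m/day.
Q = K_eq · A · (Δh/L) = 0.7863 × 1460 × (17.0/40.48) = 482.1 m³/day.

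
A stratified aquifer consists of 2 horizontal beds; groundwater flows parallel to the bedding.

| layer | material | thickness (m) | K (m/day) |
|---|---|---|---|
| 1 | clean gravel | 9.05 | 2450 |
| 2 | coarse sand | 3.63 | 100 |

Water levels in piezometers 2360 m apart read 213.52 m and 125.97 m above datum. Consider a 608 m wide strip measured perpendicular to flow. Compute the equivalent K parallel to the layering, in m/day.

Flow is parallel to layering, so each bed carries its own Darcy discharge and the transmissivities add.
Σ(K_i·b_i) = 2450×9.05 + 100×3.63 = 22536 m²/day.
Total thickness b = 12.68 m, so K_eq = Σ(K_i·b_i)/b = 1777 m/day.

1780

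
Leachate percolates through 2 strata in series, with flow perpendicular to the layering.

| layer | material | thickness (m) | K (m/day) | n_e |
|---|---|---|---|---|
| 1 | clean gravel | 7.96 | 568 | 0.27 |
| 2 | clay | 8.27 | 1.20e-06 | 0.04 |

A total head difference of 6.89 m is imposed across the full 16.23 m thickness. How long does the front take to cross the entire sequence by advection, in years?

With flow normal to the layers, continuity requires the same specific discharge q through every layer.
Σ(b_i/K_i) = 7.96/568 + 8.27/1.20e-06 = 6.892e+06 d.
q = Δh / Σ(b_i/K_i) = 6.89 / 6.892e+06 = 9.998e-07 m/day.
In each layer the seepage velocity is v_i = q/n_i, so the layer transit time is t_i = b_i·n_i / q:
  layer 1 (clean gravel): t_1 = 7.96 × 0.27 / 9.998e-07 = 2.150e+06 d
  layer 2 (clay): t_2 = 8.27 × 0.04 / 9.998e-07 = 3.309e+05 d
Total t = Σ t_i = 2.481e+06 days = 6792 years.

6790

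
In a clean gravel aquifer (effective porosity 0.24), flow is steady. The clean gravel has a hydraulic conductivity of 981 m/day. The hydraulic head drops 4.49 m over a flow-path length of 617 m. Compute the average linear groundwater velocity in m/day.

29.7

Hydraulic gradient i = Δh / L = 4.49 / 617 = 0.007277.
Darcy flux q = K · i = 981.0 × 0.007277 = 7.139 m/day.
Seepage velocity v = q / n_e = 7.139 / 0.24 = 29.75 m/day.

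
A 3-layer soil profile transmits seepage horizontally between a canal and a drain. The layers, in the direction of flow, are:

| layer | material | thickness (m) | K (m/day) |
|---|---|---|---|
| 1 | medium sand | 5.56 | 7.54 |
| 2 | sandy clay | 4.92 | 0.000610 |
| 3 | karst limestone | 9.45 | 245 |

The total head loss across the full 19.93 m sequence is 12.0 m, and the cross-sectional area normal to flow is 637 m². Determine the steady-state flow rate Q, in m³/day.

0.948

Flow is perpendicular to layering, so the layers act in series and the equivalent K is the thickness-weighted harmonic mean.
Total thickness L = 5.56 + 4.92 + 9.45 = 19.93 m.
Σ(b_i/K_i) = 5.56/7.54 + 4.92/0.000610 + 9.45/245 = 8066 d.
K_eq = L / Σ(b_i/K_i) = 19.93 / 8066 = 0.002471 m/day.
Q = K_eq · A · (Δh/L) = 0.002471 × 637 × (12.0/19.93) = 0.9476 m³/day.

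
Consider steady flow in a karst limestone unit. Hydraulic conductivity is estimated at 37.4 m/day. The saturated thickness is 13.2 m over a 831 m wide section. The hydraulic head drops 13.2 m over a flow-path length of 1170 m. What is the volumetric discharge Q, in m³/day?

4630

Cross-sectional area A = 831 × 13.2 = 10969 m².
Hydraulic gradient i = Δh / L = 13.2 / 1170 = 0.01128.
Darcy's law: Q = K · A · i = 37.40 × 10969 × 0.01128 = 4628 m³/day.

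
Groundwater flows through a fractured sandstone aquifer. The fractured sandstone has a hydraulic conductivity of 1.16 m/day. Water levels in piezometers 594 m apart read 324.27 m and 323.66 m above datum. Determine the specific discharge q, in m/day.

0.00119

Hydraulic gradient i = (324.27 − 323.66) / 594 = 0.61 / 594 = 0.001027.
Specific discharge q = K · i = 1.160 × 0.001027 = 0.001191 m/day.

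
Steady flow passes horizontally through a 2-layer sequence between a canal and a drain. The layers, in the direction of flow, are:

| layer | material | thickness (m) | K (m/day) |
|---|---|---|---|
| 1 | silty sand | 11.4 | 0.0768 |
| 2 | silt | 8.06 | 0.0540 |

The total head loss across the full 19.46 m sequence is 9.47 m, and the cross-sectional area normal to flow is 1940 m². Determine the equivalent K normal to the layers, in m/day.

Flow is perpendicular to layering, so the layers act in series and the equivalent K is the thickness-weighted harmonic mean.
Total thickness L = 11.4 + 8.06 = 19.46 m.
Σ(b_i/K_i) = 11.4/0.0768 + 8.06/0.0540 = 297.7 d.
K_eq = L / Σ(b_i/K_i) = 19.46 / 297.7 = 0.06537 m/day.

0.0654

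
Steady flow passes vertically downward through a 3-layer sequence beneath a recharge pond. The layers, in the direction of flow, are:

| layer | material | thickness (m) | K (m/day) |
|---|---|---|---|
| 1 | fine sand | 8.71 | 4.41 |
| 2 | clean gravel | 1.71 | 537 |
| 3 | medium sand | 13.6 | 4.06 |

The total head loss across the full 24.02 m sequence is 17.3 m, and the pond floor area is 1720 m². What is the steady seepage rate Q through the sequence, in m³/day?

5580

Flow is perpendicular to layering, so the layers act in series and the equivalent K is the thickness-weighted harmonic mean.
Total thickness L = 8.71 + 1.71 + 13.6 = 24.02 m.
Σ(b_i/K_i) = 8.71/4.41 + 1.71/537 + 13.6/4.06 = 5.328 d.
K_eq = L / Σ(b_i/K_i) = 24.02 / 5.328 = 4.508 m/day.
Q = K_eq · A · (Δh/L) = 4.508 × 1720 × (17.3/24.02) = 5585 m³/day.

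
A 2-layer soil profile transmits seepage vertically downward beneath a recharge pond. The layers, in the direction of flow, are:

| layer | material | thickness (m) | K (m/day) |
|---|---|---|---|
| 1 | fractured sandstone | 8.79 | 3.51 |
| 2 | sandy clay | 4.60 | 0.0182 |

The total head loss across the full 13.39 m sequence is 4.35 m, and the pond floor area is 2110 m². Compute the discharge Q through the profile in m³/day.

Flow is perpendicular to layering, so the layers act in series and the equivalent K is the thickness-weighted harmonic mean.
Total thickness L = 8.79 + 4.60 = 13.39 m.
Σ(b_i/K_i) = 8.79/3.51 + 4.60/0.0182 = 255.3 d.
K_eq = L / Σ(b_i/K_i) = 13.39 / 255.3 = 0.05246 m/day.
Q = K_eq · A · (Δh/L) = 0.05246 × 2110 × (4.35/13.39) = 35.96 m³/day.

36.0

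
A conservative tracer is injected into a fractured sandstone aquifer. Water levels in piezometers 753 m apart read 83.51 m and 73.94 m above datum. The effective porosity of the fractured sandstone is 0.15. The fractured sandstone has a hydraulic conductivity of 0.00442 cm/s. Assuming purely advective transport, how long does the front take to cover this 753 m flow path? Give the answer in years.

6.37

Convert K: 0.00442 cm/s × 864 = 3.819 m/day.
Hydraulic gradient i = (83.51 − 73.94) / 753 = 9.57 / 753 = 0.01271.
Darcy flux q = K · i = 3.819 × 0.01271 = 0.04853 m/day.
Seepage velocity v = q / n_e = 0.04853 / 0.15 = 0.3236 m/day.
Travel time t = L / v = 753 / 0.3236 = 2327 days = 6.372 years.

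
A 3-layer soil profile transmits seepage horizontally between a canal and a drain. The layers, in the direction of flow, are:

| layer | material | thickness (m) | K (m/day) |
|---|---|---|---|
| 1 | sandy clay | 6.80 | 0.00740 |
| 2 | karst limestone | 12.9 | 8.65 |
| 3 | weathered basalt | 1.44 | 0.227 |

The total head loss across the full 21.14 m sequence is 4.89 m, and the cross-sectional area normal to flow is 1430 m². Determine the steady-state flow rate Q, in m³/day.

Flow is perpendicular to layering, so the layers act in series and the equivalent K is the thickness-weighted harmonic mean.
Total thickness L = 6.80 + 12.9 + 1.44 = 21.14 m.
Σ(b_i/K_i) = 6.80/0.00740 + 12.9/8.65 + 1.44/0.227 = 926.8 d.
K_eq = L / Σ(b_i/K_i) = 21.14 / 926.8 = 0.02281 m/day.
Q = K_eq · A · (Δh/L) = 0.02281 × 1430 × (4.89/21.14) = 7.545 m³/day.

7.55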